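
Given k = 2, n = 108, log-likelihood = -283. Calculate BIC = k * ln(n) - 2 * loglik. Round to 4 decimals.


ln(108) = 4.682131.
k * ln(n) = 2 * 4.682131 = 9.364262.
-2L = 566.
BIC = 9.364262 + 566 = 575.364262, which rounds to 575.3643.

575.3643


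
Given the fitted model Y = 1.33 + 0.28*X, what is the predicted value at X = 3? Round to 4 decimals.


Substitute X = 3 into the equation:
Y = 1.33 + 0.28 * 3 = 1.33 + 0.8400 = 2.1700.

2.1700


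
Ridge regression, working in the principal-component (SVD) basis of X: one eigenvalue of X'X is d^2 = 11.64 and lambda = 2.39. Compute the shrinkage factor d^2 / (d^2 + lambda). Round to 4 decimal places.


Denominator = d^2 + lambda = 11.64 + 2.39 = 14.0300.
Shrinkage = 11.64 / 14.0300 = 0.8297.

0.8297


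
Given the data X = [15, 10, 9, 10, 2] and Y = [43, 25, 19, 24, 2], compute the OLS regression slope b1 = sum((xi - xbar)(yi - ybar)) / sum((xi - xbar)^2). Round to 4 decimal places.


Calculate xbar = 9.2000, ybar = 22.6000.
S_xx = 86.8000, S_xy = 270.4000.
Using b1 = S_xy / S_xx = 270.4000 / 86.8000, we get b1 = 3.1152.

3.1152


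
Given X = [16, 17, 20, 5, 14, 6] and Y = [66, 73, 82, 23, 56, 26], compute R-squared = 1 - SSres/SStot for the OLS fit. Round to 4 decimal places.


After computing the OLS fit (b0=2.1950, b1=4.0106):
SSres = 13.3121, SStot = 3037.3333.
R^2 = 1 - 13.3121/3037.3333 = 0.9956.

0.9956


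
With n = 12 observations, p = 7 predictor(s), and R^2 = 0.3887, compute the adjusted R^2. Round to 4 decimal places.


Using the formula:
(1 - 0.3887) = 0.6113.
Multiply by 11/4: 0.6113 * 11 = 6.7243, then 6.7243 / 4 = 1.6811.
Adj R^2 = 1 - 1.6811 = -0.6811.

-0.6811


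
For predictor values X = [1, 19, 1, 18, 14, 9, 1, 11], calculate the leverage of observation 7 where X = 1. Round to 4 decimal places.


Mean of X: xbar = 9.2500.
SXX = 401.5000.
For X = 1: h = 1/8 + (1 - 9.2500)^2/401.5000 = 0.2945.

0.2945


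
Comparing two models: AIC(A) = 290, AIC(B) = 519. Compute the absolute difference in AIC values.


|AIC_A - AIC_B| = |290 - 519| = 229.
Model A is preferred (lower AIC).

229


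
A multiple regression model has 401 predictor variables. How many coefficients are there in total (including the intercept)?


Total coefficients = number of predictors + 1 (for the intercept).
= 401 + 1 = 402.

402


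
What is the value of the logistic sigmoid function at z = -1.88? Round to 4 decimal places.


First, exp(1.8800) = 6.5535.
Then sigma(z) = 1/(1 + 6.5535) = 0.1324.

0.1324


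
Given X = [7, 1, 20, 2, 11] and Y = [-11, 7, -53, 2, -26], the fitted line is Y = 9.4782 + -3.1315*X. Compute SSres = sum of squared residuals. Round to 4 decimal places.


Compute predicted values, then residuals = yi - yhat_i.
Residuals: [1.4423, 0.6533, 0.1518, -1.2152, -1.0317].
SSres = sum(residual^2) = 5.0712.

5.0712


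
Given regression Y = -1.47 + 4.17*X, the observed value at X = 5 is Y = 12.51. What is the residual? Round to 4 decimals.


Fitted value at X = 5 is yhat = -1.47 + 4.17*5 = 19.3800.
Residual = 12.51 - 19.3800 = -6.8700.

-6.8700


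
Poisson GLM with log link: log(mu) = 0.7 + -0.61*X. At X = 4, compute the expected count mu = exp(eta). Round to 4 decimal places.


Linear predictor: eta = 0.7 + (-0.61)(4) = -1.7400.
Expected count: mu = exp(-1.7400) = 0.1755.

0.1755


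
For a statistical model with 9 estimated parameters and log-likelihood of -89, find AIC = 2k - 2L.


Compute:
2k = 2*9 = 18.
-2*loglik = -2*(-89) = 178.
AIC = 18 + 178 = 196.

196


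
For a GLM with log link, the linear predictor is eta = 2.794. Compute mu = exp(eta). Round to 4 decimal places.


mu = exp(eta) = exp(2.794).
= 16.3463.

16.3463


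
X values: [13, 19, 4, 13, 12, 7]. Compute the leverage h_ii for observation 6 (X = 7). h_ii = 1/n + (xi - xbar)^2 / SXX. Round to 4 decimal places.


n = 6, xbar = 11.3333.
SXX = sum((xi - xbar)^2) = 137.3333.
h = 1/6 + (7 - 11.3333)^2 / 137.3333 = 0.3034.

0.3034


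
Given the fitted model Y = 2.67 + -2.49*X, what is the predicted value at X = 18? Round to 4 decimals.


Plug X = 18 into Y = 2.67 + -2.49*X:
Y = 2.67 + -44.8200 = -42.1500.

-42.1500


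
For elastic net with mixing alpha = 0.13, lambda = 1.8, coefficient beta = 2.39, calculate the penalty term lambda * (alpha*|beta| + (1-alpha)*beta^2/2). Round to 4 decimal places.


Compute:
L1 = 0.13 * 2.39 = 0.3107.
L2 = 0.87 * 2.39^2 / 2 = 2.4848.
Penalty = 1.8 * (0.3107 + 2.4848) = 5.0318.

5.0318


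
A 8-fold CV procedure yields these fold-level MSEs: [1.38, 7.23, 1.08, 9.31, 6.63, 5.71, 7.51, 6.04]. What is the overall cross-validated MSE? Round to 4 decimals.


Add all fold MSEs: 44.8900.
Divide by k = 8: 44.8900/8 = 5.6113.

5.6113


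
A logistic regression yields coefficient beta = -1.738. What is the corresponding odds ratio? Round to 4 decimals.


The odds ratio is computed as:
OR = e^(-1.738) = 0.1759.

0.1759


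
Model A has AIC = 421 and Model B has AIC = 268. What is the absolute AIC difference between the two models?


|AIC_A - AIC_B| = |421 - 268| = 153.
Model B is preferred (lower AIC).

153


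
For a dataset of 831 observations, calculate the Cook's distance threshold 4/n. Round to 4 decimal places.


Cook's distance cutoff = 4/n = 4/831.
= 0.0048.

0.0048


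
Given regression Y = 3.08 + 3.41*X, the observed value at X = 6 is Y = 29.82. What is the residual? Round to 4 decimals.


Predicted = 3.08 + 3.41 * 6 = 23.5400.
Residual = 29.82 - 23.5400 = 6.2800.

6.2800


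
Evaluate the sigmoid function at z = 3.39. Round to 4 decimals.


Compute exp(-3.3900) = 0.0337.
Sigmoid = 1 / (1 + 0.0337) = 1 / 1.0337 = 0.9674.

0.9674


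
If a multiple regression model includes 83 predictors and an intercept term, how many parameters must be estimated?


Each predictor gets one coefficient, plus one intercept.
Total parameters = 83 + 1 = 84.

84


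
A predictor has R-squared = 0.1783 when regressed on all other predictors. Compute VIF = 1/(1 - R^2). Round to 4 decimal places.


VIF = 1 / (1 - 0.1783).
= 1 / 0.8217 = 1.2170.

1.2170


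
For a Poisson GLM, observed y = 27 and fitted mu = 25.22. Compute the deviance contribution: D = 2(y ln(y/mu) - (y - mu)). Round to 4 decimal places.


Compute y*ln(y/mu) = 27*ln(27/25.22) = 27*0.068200 = 1.841400.
y - mu = 1.78.
D = 2*(1.841400 - (1.78)) = 0.122800, which rounds to 0.1228.

0.1228


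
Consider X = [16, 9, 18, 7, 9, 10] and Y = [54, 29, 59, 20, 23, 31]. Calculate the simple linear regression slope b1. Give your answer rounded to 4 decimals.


The sample means are xbar = 11.5000 and ybar = 36.0000.
Compute S_xx = 97.5000 and S_xy = 360.0000.
Slope b1 = S_xy / S_xx = 360.0000 / 97.5000 = 3.6923.

3.6923


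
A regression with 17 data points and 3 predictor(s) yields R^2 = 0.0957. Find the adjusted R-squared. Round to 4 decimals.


Plug in: Adj R^2 = 1 - (1 - 0.0957) * 16/13.
= 1 - 0.9043 * 16/13
= 1 - 14.4688 / 13
= 1 - 1.1130 = -0.1130.

-0.1130


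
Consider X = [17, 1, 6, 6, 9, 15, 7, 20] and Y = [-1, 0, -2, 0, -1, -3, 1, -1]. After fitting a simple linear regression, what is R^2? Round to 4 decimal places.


Fit the OLS line: b0 = -0.0181, b1 = -0.0846.
SSres = 8.7486.
SStot = 10.8750.
R^2 = 1 - 8.7486/10.8750 = 0.1955.

0.1955


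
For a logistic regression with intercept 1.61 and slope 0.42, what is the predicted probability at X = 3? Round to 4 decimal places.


Compute z = 1.61 + (0.42)(3) = 2.8700.
exp(-z) = 0.0567.
P = 1/(1 + 0.0567) = 0.9463.

0.9463


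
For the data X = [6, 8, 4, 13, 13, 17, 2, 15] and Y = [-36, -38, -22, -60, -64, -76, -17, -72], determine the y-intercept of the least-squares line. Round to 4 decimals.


The slope is b1 = -4.1241.
Sample means are xbar = 9.7500 and ybar = -48.1250.
Intercept: b0 = -48.1250 - (-4.1241)(9.7500) = -7.9149.

-7.9149


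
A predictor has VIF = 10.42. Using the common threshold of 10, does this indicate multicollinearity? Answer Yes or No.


The threshold is 10.
VIF = 10.42 is >= 10.
Multicollinearity indication: Yes.

Yes


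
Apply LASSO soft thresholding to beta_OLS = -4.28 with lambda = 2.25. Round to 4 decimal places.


Check: |-4.28| = 4.28 vs lambda = 2.25.
Since |beta| > lambda, coefficient = sign(beta)*(|beta| - lambda) = -2.0300.
Soft-thresholded coefficient = -2.0300.

-2.0300


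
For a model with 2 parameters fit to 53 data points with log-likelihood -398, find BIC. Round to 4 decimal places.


k * ln(n) = 2 * ln(53) = 2 * 3.970292 = 7.940584.
-2 * loglik = -2 * (-398) = 796.
BIC = 7.940584 + 796 = 803.940584, which rounds to 803.9406.

803.9406


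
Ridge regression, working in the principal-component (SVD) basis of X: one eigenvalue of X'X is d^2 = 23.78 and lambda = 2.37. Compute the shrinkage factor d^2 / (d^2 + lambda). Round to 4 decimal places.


Denominator = d^2 + lambda = 23.78 + 2.37 = 26.1500.
Shrinkage = 23.78 / 26.1500 = 0.9094.

0.9094


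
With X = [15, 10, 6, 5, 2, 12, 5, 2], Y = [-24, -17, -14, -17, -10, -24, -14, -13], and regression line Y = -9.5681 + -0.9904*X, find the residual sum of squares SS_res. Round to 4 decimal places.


Compute predicted values, then residuals = yi - yhat_i.
Residuals: [0.4241, 2.4721, 1.5105, -2.4799, 1.5489, -2.5471, 0.5201, -1.4511].
SSres = sum(residual^2) = 25.9857.

25.9857


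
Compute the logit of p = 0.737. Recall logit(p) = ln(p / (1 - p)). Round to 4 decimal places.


The odds are p/(1-p) = 0.737 / 0.263 = 2.8023.
logit(p) = ln(2.8023) = 1.0304.

1.0304


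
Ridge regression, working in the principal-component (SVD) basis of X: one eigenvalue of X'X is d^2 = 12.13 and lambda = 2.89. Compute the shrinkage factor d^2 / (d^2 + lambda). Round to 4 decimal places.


Compute the denominator: 12.13 + 2.89 = 15.0200.
Shrinkage factor = 12.13 / 15.0200 = 0.8076.

0.8076


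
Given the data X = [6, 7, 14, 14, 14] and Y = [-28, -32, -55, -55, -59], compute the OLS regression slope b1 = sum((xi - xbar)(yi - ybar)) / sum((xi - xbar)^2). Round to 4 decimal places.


First compute the means: xbar = 11.0000, ybar = -45.8000.
Then S_xx = sum((xi - xbar)^2) = 68.0000.
S_xy = sum((xi - xbar)(yi - ybar)) = -239.0000.
b1 = S_xy / S_xx = -239.0000 / 68.0000 = -3.5147.

-3.5147


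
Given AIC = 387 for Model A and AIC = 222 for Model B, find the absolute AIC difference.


Compute |387 - 222| = 165.
Model B has the smaller AIC.

165


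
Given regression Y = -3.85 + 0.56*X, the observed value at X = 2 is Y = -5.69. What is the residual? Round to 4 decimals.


Fitted value at X = 2 is yhat = -3.85 + 0.56*2 = -2.7300.
Residual = -5.69 - -2.7300 = -2.9600.

-2.9600


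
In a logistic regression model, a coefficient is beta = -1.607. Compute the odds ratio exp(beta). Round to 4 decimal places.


The odds ratio is computed as:
OR = e^(-1.607) = 0.2005.

0.2005


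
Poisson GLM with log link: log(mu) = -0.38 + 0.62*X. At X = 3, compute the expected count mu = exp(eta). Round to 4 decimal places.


eta = -0.38 + 0.62 * 3 = 1.4800.
mu = exp(1.4800) = 4.3929.

4.3929


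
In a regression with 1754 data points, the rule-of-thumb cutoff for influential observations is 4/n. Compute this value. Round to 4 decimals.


Using the rule of thumb:
Threshold = 4 / 1754 = 0.0023.

0.0023


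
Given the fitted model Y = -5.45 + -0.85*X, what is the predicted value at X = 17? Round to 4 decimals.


Substitute X = 17 into the equation:
Y = -5.45 + -0.85 * 17 = -5.45 + -14.4500 = -19.9000.

-19.9000


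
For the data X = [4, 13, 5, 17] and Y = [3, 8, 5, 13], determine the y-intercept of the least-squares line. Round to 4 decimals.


The slope is b1 = 0.6674.
Sample means are xbar = 9.7500 and ybar = 7.2500.
Intercept: b0 = 7.2500 - (0.6674)(9.7500) = 0.7432.

0.7432


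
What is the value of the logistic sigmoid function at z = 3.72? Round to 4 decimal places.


First, exp(-3.7200) = 0.0242.
Then sigma(z) = 1/(1 + 0.0242) = 0.9763.

0.9763


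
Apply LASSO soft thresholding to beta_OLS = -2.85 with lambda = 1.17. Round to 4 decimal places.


Absolute value: |-2.85| = 2.85.
Compare to lambda = 1.17.
Since |beta| > lambda, coefficient = sign(beta)*(|beta| - lambda) = -1.6800.

-1.6800


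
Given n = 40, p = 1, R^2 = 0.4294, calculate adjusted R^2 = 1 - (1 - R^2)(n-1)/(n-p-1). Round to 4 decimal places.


Adjusted R^2 = 1 - (1 - R^2) * (n-1)/(n-p-1).
(1 - R^2) = 0.5706.
(n-1)/(n-p-1) = 39/38.
(1 - R^2) * (n-1) = 0.5706 * 39 = 22.2534.
Divide by (n-p-1): 22.2534 / 38 = 0.5856.
Adj R^2 = 1 - 0.5856 = 0.4144.

0.4144


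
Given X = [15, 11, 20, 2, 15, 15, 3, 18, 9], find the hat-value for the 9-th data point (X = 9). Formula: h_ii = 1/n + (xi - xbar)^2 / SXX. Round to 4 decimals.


Mean of X: xbar = 12.0000.
SXX = 318.0000.
For X = 9: h = 1/9 + (9 - 12.0000)^2/318.0000 = 0.1394.

0.1394


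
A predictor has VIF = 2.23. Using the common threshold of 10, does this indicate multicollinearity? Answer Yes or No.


Compare VIF = 2.23 to the threshold of 10.
2.23 < 10, so the answer is No.

No


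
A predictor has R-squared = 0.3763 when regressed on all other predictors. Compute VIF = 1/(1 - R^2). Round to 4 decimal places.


VIF = 1 / (1 - 0.3763).
= 1 / 0.6237 = 1.6033.

1.6033


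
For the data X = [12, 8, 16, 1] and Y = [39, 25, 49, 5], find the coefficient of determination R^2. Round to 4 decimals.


After computing the OLS fit (b0=1.9572, b1=2.9776):
SSres = 2.6884, SStot = 1091.0000.
R^2 = 1 - 2.6884/1091.0000 = 0.9975.

0.9975


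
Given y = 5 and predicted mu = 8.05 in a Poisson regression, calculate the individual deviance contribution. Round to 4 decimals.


Compute y*ln(y/mu) = 5*ln(5/8.05) = 5*-0.476234 = -2.381170.
y - mu = -3.05.
D = 2*(-2.381170 - (-3.05)) = 1.337660, which rounds to 1.3377.

1.3377


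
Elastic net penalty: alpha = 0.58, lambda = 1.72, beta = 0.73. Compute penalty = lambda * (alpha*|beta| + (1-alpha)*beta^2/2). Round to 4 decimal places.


Compute:
L1 = 0.58 * 0.73 = 0.4234.
L2 = 0.42 * 0.73^2 / 2 = 0.1119.
Penalty = 1.72 * (0.4234 + 0.1119) = 0.9207.

0.9207


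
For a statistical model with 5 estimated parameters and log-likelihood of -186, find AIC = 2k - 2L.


Compute:
2k = 2*5 = 10.
-2*loglik = -2*(-186) = 372.
AIC = 10 + 372 = 382.

382


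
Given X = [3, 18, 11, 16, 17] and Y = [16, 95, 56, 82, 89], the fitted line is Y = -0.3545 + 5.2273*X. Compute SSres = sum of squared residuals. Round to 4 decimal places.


For each point, residual = actual - predicted.
Residuals: [0.6726, 1.2631, -1.1458, -1.2823, 0.4904].
Sum of squared residuals = 5.2455.

5.2455


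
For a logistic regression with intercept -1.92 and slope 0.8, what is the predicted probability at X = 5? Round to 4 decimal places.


Compute z = -1.92 + (0.8)(5) = 2.0800.
exp(-z) = 0.1249.
P = 1/(1 + 0.1249) = 0.8889.

0.8889


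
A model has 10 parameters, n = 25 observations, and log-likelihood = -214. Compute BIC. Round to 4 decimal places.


k * ln(n) = 10 * ln(25) = 10 * 3.218876 = 32.188760.
-2 * loglik = -2 * (-214) = 428.
BIC = 32.188760 + 428 = 460.188760, which rounds to 460.1888.

460.1888


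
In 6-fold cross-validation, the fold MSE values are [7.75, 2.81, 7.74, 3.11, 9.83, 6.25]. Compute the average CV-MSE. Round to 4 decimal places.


Add all fold MSEs: 37.4900.
Divide by k = 6: 37.4900/6 = 6.2483.

6.2483


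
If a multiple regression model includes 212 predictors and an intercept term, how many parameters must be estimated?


Total coefficients = number of predictors + 1 (for the intercept).
= 212 + 1 = 213.

213


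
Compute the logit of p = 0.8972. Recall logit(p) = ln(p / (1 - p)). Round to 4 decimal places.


The odds are p/(1-p) = 0.8972 / 0.1028 = 8.7276.
logit(p) = ln(8.7276) = 2.1665.

2.1665


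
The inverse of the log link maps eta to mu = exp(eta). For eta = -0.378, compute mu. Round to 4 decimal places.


The inverse log link gives:
mu = exp(-0.378) = 0.6852.

0.6852


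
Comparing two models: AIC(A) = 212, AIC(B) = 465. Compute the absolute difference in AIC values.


Compute |212 - 465| = 253.
Model A has the smaller AIC.

253


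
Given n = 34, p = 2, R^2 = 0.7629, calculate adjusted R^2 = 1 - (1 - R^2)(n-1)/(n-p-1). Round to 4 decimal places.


Using the formula:
(1 - 0.7629) = 0.2371.
Multiply by 33/31: 0.2371 * 33 = 7.8243, then 7.8243 / 31 = 0.2524.
Adj R^2 = 1 - 0.2524 = 0.7476.

0.7476


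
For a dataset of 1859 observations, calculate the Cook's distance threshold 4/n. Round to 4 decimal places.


Cook's distance cutoff = 4/n = 4/1859.
= 0.0022.

0.0022


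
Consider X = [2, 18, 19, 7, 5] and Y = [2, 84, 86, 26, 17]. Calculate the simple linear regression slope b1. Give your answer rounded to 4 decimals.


Calculate xbar = 10.2000, ybar = 43.0000.
S_xx = 242.8000, S_xy = 1224.0000.
Using b1 = S_xy / S_xx = 1224.0000 / 242.8000, we get b1 = 5.0412.

5.0412


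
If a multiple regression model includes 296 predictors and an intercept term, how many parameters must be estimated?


Total coefficients = number of predictors + 1 (for the intercept).
= 296 + 1 = 297.

297


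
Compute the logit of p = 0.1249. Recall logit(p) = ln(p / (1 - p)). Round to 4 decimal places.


Compute the odds: 0.1249/0.8751 = 0.1427.
Take the natural log: ln(0.1427) = -1.9468.

-1.9468


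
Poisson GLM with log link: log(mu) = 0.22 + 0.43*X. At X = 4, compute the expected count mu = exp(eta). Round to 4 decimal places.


Compute eta = 0.22 + 0.43 * 4 = 1.9400.
Apply inverse link: mu = e^1.9400 = 6.9588.

6.9588


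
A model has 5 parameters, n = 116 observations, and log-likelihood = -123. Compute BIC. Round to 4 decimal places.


k * ln(n) = 5 * ln(116) = 5 * 4.753590 = 23.767950.
-2 * loglik = -2 * (-123) = 246.
BIC = 23.767950 + 246 = 269.767950, which rounds to 269.7680.

269.7680


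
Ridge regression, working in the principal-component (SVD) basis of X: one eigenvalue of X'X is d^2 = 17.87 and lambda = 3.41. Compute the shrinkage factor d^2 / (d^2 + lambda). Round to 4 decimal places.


Compute the denominator: 17.87 + 3.41 = 21.2800.
Shrinkage factor = 17.87 / 21.2800 = 0.8398.

0.8398


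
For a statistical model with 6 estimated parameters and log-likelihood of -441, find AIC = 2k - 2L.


Compute:
2k = 2*6 = 12.
-2*loglik = -2*(-441) = 882.
AIC = 12 + 882 = 894.

894


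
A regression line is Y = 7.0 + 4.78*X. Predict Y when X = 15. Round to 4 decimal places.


Substitute X = 15 into the equation:
Y = 7.0 + 4.78 * 15 = 7.0 + 71.7000 = 78.7000.

78.7000


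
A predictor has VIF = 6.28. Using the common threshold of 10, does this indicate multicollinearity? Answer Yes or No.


Check: VIF = 6.28 vs threshold = 10.
Since 6.28 < 10, the answer is No.

No


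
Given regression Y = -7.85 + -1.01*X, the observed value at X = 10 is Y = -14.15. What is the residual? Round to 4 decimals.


Predicted = -7.85 + -1.01 * 10 = -17.9500.
Residual = -14.15 - -17.9500 = 3.8000.

3.8000


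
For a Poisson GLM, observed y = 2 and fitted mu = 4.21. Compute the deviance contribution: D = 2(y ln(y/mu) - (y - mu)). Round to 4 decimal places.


Compute y*ln(y/mu) = 2*ln(2/4.21) = 2*-0.744315 = -1.488630.
y - mu = -2.21.
D = 2*(-1.488630 - (-2.21)) = 1.442740, which rounds to 1.4427.

1.4427


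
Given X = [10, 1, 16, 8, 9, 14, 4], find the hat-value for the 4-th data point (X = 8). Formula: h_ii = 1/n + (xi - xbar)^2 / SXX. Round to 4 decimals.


Compute xbar = 8.8571 with n = 7 observations.
SXX = 164.8571.
Leverage = 1/7 + (8 - 8.8571)^2/164.8571 = 0.1473.

0.1473


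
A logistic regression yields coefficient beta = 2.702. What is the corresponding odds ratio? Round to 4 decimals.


The odds ratio is computed as:
OR = e^(2.702) = 14.9095.

14.9095


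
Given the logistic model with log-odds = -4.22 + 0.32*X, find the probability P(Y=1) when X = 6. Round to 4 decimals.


z = -4.22 + 0.32 * 6 = -2.3000.
Sigmoid: P = 1 / (1 + exp(2.3000)) = 0.0911.

0.0911


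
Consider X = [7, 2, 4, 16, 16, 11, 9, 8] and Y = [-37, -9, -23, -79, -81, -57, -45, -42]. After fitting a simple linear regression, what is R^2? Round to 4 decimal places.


After computing the OLS fit (b0=-1.5549, b1=-4.9392):
SSres = 15.3310, SStot = 4427.8750.
R^2 = 1 - 15.3310/4427.8750 = 0.9965.

0.9965


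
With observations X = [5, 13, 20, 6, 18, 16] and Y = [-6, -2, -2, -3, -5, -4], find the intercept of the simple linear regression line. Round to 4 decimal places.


Compute b1 = 0.0918 from the OLS formula.
With xbar = 13.0000 and ybar = -3.6667, the intercept is:
b0 = -3.6667 - 0.0918 * 13.0000 = -4.8605.

-4.8605


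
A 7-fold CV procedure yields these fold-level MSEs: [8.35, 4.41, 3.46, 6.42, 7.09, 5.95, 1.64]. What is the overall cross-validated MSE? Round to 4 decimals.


Total MSE across folds = 37.3200.
CV-MSE = 37.3200/7 = 5.3314.

5.3314


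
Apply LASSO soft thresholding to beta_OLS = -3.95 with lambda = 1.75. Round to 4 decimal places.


Check: |-3.95| = 3.95 vs lambda = 1.75.
Since |beta| > lambda, coefficient = sign(beta)*(|beta| - lambda) = -2.2000.
Soft-thresholded coefficient = -2.2000.

-2.2000


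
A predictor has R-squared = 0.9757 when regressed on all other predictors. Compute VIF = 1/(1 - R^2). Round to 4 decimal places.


Using VIF = 1/(1 - R^2_j):
1 - 0.9757 = 0.0243.
VIF = 41.1523.

41.1523


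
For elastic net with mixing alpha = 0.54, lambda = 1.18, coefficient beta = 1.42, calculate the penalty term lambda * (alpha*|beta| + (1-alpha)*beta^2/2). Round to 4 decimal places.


L1 component = 0.54 * |1.42| = 0.7668.
L2 component = 0.46 * 1.42^2 / 2 = 0.4638.
Penalty = 1.18 * (0.7668 + 0.4638) = 1.18 * 1.2306 = 1.4521.

1.4521


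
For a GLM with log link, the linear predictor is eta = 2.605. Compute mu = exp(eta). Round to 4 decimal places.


Apply the inverse link:
mu = e^2.605 = 13.5312.

13.5312


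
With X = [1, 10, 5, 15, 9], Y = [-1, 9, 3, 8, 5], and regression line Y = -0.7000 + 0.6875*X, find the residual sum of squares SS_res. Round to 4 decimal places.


For each point, residual = actual - predicted.
Residuals: [-0.9875, 2.8250, 0.2625, -1.6125, -0.4875].
Sum of squared residuals = 11.8625.

11.8625


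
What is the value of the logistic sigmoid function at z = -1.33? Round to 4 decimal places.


exp(1.3300) = 3.7810.
1 + exp(-z) = 4.7810.
sigmoid = 1/4.7810 = 0.2092.

0.2092


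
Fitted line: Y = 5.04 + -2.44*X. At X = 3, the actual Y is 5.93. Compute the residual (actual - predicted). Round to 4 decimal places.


Predicted = 5.04 + -2.44 * 3 = -2.2800.
Residual = 5.93 - -2.2800 = 8.2100.

8.2100


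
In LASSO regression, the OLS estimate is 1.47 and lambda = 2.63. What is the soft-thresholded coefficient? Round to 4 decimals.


|beta_OLS| = 1.47.
lambda = 2.63.
Since |beta| <= lambda, the coefficient is set to 0.
Result = 0.0000.

0.0000


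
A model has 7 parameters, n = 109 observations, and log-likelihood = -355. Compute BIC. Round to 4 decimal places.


k * ln(n) = 7 * ln(109) = 7 * 4.691348 = 32.839436.
-2 * loglik = -2 * (-355) = 710.
BIC = 32.839436 + 710 = 742.839436, which rounds to 742.8394.

742.8394


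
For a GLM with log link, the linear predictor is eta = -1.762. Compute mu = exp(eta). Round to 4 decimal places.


Apply the inverse link:
mu = e^-1.762 = 0.1717.

0.1717


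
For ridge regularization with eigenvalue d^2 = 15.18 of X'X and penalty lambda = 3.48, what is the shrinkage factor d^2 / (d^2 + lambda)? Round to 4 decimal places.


d^2 + lambda = 15.18 + 3.48 = 18.6600.
Shrinkage factor = 15.18/18.6600 = 0.8135.

0.8135


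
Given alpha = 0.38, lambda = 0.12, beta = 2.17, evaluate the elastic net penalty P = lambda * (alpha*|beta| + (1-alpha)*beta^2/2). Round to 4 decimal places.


L1 component = 0.38 * |2.17| = 0.8246.
L2 component = 0.62 * 2.17^2 / 2 = 1.4598.
Penalty = 0.12 * (0.8246 + 1.4598) = 0.12 * 2.2844 = 0.2741.

0.2741


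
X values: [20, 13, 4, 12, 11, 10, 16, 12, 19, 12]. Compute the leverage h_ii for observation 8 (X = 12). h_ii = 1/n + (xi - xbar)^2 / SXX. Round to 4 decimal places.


Mean of X: xbar = 12.9000.
SXX = 190.9000.
For X = 12: h = 1/10 + (12 - 12.9000)^2/190.9000 = 0.1042.

0.1042


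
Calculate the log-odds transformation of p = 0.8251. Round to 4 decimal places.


Compute the odds: 0.8251/0.1749 = 4.7176.
Take the natural log: ln(4.7176) = 1.5513.

1.5513


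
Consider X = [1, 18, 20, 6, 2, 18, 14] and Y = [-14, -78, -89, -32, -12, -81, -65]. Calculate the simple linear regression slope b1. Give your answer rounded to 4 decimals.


The sample means are xbar = 11.2857 and ybar = -53.0000.
Compute S_xx = 393.4286 and S_xy = -1595.0000.
Slope b1 = S_xy / S_xx = -1595.0000 / 393.4286 = -4.0541.

-4.0541


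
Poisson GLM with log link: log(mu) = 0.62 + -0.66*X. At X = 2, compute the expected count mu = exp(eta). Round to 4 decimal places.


Linear predictor: eta = 0.62 + (-0.66)(2) = -0.7000.
Expected count: mu = exp(-0.7000) = 0.4966.

0.4966


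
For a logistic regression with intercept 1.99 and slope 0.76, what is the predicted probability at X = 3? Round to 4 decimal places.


Compute z = 1.99 + (0.76)(3) = 4.2700.
exp(-z) = 0.0140.
P = 1/(1 + 0.0140) = 0.9862.

0.9862


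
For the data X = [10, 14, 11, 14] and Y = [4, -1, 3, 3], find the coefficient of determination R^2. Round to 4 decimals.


After computing the OLS fit (b0=11.1373, b1=-0.7255):
SSres = 8.0392, SStot = 14.7500.
R^2 = 1 - 8.0392/14.7500 = 0.4550.

0.4550


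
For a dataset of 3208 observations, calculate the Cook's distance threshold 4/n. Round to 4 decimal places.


The threshold is 4/n.
4/3208 = 0.0012.

0.0012


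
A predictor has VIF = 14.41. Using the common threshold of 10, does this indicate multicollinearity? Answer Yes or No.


Check: VIF = 14.41 vs threshold = 10.
Since 14.41 >= 10, the answer is Yes.

Yes


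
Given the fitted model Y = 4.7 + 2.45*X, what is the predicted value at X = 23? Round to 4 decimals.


Substitute X = 23 into the equation:
Y = 4.7 + 2.45 * 23 = 4.7 + 56.3500 = 61.0500.

61.0500


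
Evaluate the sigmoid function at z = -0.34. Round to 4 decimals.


First, exp(0.3400) = 1.4049.
Then sigma(z) = 1/(1 + 1.4049) = 0.4158.

0.4158


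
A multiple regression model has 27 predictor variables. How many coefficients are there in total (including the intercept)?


Each predictor gets one coefficient, plus one intercept.
Total parameters = 27 + 1 = 28.

28


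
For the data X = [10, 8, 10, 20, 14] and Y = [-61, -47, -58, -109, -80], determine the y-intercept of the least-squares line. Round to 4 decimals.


First find the slope: b1 = -5.0877.
Means: xbar = 12.4000, ybar = -71.0000.
b0 = ybar - b1 * xbar = -71.0000 - -5.0877 * 12.4000 = -7.9123.

-7.9123


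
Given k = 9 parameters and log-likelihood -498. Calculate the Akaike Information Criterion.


AIC = 2*9 - 2*(-498).
= 18 + 996 = 1014.

1014


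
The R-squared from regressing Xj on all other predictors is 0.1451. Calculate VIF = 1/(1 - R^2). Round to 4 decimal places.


VIF = 1 / (1 - 0.1451).
= 1 / 0.8549 = 1.1697.

1.1697


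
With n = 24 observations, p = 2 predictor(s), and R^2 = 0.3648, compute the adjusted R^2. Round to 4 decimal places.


Adjusted R^2 = 1 - (1 - R^2) * (n-1)/(n-p-1).
(1 - R^2) = 0.6352.
(n-1)/(n-p-1) = 23/21.
(1 - R^2) * (n-1) = 0.6352 * 23 = 14.6096.
Divide by (n-p-1): 14.6096 / 21 = 0.6957.
Adj R^2 = 1 - 0.6957 = 0.3043.

0.3043


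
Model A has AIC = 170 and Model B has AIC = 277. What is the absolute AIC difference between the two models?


Compute |170 - 277| = 107.
Model A has the smaller AIC.

107


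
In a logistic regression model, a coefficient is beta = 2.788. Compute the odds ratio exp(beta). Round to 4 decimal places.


exp(2.788) = 16.2485.
So the odds ratio is 16.2485.

16.2485


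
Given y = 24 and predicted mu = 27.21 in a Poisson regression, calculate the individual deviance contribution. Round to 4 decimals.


y/mu = 24/27.21 = 0.882029 (approx.), and ln(24/27.21) = -0.125531.
y * ln(y/mu) = 24 * -0.125531 = -3.012744.
y - mu = -3.21.
D = 2 * (-3.012744 - -3.21) = 0.394512, which rounds to 0.3945.

0.3945


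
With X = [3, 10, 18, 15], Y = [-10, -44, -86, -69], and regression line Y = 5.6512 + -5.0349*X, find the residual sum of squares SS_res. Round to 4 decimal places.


For each point, residual = actual - predicted.
Residuals: [-0.5465, 0.6978, -1.0230, 0.8723].
Sum of squared residuals = 2.5930.

2.5930


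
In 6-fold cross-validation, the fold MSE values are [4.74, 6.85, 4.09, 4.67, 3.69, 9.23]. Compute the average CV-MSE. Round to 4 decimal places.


Sum of fold MSEs = 33.2700.
Average = 33.2700 / 6 = 5.5450.

5.5450


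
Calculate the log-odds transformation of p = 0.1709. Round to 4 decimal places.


The odds are p/(1-p) = 0.1709 / 0.8291 = 0.2061.
logit(p) = ln(0.2061) = -1.5793.

-1.5793


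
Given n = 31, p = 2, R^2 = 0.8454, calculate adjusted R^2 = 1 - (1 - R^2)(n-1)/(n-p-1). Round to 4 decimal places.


Plug in: Adj R^2 = 1 - (1 - 0.8454) * 30/28.
= 1 - 0.1546 * 30/28
= 1 - 4.6380 / 28
= 1 - 0.1656 = 0.8344.

0.8344


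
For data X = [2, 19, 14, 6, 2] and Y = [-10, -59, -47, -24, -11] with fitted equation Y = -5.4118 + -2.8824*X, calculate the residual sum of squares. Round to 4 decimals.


Compute predicted values, then residuals = yi - yhat_i.
Residuals: [1.1766, 1.1774, -1.2346, -1.2938, 0.1766].
SSres = sum(residual^2) = 6.0000.

6.0000


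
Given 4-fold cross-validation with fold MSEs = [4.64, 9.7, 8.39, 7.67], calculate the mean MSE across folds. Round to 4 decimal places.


Sum of fold MSEs = 30.4000.
Average = 30.4000 / 4 = 7.6000.

7.6000


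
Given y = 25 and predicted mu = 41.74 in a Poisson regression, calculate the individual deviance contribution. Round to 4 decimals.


First: ln(25/41.74) = -0.512584.
Then: 25 * -0.512584 = -12.814600.
y - mu = 25 - 41.74 = -16.74.
D = 2(-12.814600 - -16.74) = 7.850800, which rounds to 7.8508.

7.8508


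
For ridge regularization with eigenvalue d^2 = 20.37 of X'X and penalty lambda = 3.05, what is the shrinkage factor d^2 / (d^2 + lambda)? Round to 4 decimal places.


d^2 + lambda = 20.37 + 3.05 = 23.4200.
Shrinkage factor = 20.37/23.4200 = 0.8698.

0.8698


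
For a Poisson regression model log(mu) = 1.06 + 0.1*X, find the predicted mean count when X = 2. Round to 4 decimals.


Compute eta = 1.06 + 0.1 * 2 = 1.2600.
Apply inverse link: mu = e^1.2600 = 3.5254.

3.5254


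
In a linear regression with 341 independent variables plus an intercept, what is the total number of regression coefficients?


Each predictor gets one coefficient, plus one intercept.
Total parameters = 341 + 1 = 342.

342


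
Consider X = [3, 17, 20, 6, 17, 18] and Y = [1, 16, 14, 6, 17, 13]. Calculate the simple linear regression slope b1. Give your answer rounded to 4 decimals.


First compute the means: xbar = 13.5000, ybar = 11.1667.
Then S_xx = sum((xi - xbar)^2) = 253.5000.
S_xy = sum((xi - xbar)(yi - ybar)) = 209.5000.
b1 = S_xy / S_xx = 209.5000 / 253.5000 = 0.8264.

0.8264


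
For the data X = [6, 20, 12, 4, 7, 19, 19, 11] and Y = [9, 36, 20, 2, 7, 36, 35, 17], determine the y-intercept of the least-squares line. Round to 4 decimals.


First find the slope: b1 = 2.1652.
Means: xbar = 12.2500, ybar = 20.2500.
b0 = ybar - b1 * xbar = 20.2500 - 2.1652 * 12.2500 = -6.2739.

-6.2739


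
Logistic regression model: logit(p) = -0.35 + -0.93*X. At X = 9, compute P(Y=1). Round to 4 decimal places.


Compute z = -0.35 + (-0.93)(9) = -8.7200.
exp(-z) = 6124.1791.
P = 1/(1 + 6124.1791) = 0.0002.

0.0002


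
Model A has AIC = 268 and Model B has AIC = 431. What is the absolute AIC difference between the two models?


|AIC_A - AIC_B| = |268 - 431| = 163.
Model A is preferred (lower AIC).

163


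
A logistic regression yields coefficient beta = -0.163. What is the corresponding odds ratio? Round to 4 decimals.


The odds ratio is computed as:
OR = e^(-0.163) = 0.8496.

0.8496


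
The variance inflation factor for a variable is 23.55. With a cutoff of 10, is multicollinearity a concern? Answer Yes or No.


The threshold is 10.
VIF = 23.55 is >= 10.
Multicollinearity indication: Yes.

Yes


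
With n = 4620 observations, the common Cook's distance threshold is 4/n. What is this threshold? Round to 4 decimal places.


Cook's distance cutoff = 4/n = 4/4620.
= 0.0009.

0.0009


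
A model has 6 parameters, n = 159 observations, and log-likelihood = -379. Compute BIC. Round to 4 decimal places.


Compute k*ln(n) = 6*ln(159) = 6*5.068904 = 30.413424.
Then -2*loglik = 758.
BIC = 30.413424 + 758 = 788.413424, which rounds to 788.4134.

788.4134


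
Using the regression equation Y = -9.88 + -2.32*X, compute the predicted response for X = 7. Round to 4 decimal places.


Plug X = 7 into Y = -9.88 + -2.32*X:
Y = -9.88 + -16.2400 = -26.1200.

-26.1200


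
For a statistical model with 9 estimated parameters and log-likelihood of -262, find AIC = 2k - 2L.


AIC = 2*9 - 2*(-262).
= 18 + 524 = 542.

542


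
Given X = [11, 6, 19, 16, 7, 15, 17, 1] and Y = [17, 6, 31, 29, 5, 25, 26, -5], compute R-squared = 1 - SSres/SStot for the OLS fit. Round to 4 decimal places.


The fitted line is Y = -7.1536 + 2.0786*X.
SSres = 23.7714, SStot = 1233.5000.
R^2 = 1 - SSres/SStot = 0.9807.

0.9807


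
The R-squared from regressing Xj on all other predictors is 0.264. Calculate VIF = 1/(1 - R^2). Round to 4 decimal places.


Denominator: 1 - 0.264 = 0.736.
VIF = 1 / 0.736 = 1.3587.

1.3587


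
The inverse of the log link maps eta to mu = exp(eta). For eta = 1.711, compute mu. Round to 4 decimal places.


mu = exp(eta) = exp(1.711).
= 5.5345.

5.5345


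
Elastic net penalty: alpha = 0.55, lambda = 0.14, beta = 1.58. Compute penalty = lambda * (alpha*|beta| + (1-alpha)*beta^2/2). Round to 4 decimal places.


L1 component = 0.55 * |1.58| = 0.8690.
L2 component = 0.45 * 1.58^2 / 2 = 0.5617.
Penalty = 0.14 * (0.8690 + 0.5617) = 0.14 * 1.4307 = 0.2003.

0.2003


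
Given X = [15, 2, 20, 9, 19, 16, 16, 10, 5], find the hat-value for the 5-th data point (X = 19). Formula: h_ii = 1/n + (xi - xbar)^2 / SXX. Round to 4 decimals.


Mean of X: xbar = 12.4444.
SXX = 314.2222.
For X = 19: h = 1/9 + (19 - 12.4444)^2/314.2222 = 0.2479.

0.2479


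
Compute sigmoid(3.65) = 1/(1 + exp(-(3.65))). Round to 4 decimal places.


Compute exp(-3.6500) = 0.0260.
Sigmoid = 1 / (1 + 0.0260) = 1 / 1.0260 = 0.9747.

0.9747


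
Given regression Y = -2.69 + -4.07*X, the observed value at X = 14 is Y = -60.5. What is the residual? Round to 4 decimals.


Fitted value at X = 14 is yhat = -2.69 + -4.07*14 = -59.6700.
Residual = -60.5 - -59.6700 = -0.8300.

-0.8300


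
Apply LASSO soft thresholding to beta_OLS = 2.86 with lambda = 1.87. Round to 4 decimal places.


Check: |2.86| = 2.86 vs lambda = 1.87.
Since |beta| > lambda, coefficient = sign(beta)*(|beta| - lambda) = 0.9900.
Soft-thresholded coefficient = 0.9900.

0.9900


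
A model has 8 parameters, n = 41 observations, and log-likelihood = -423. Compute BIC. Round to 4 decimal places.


k * ln(n) = 8 * ln(41) = 8 * 3.713572 = 29.708576.
-2 * loglik = -2 * (-423) = 846.
BIC = 29.708576 + 846 = 875.708576, which rounds to 875.7086.

875.7086


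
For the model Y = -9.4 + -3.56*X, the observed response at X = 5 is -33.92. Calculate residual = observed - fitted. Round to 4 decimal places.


Fitted value at X = 5 is yhat = -9.4 + -3.56*5 = -27.2000.
Residual = -33.92 - -27.2000 = -6.7200.

-6.7200


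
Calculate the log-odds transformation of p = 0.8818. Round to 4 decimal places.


The odds are p/(1-p) = 0.8818 / 0.1182 = 7.4602.
logit(p) = ln(7.4602) = 2.0096.

2.0096


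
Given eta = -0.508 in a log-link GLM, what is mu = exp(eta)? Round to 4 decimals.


The inverse log link gives:
mu = exp(-0.508) = 0.6017.

0.6017


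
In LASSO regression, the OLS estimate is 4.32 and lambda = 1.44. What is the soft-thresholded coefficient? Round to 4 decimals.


Check: |4.32| = 4.32 vs lambda = 1.44.
Since |beta| > lambda, coefficient = sign(beta)*(|beta| - lambda) = 2.8800.
Soft-thresholded coefficient = 2.8800.

2.8800


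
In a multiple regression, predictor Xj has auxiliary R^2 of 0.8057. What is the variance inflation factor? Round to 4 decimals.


Denominator: 1 - 0.8057 = 0.1943.
VIF = 1 / 0.1943 = 5.1467.

5.1467


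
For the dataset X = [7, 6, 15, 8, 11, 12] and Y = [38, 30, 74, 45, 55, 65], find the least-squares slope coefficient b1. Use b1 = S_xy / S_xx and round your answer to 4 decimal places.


Calculate xbar = 9.8333, ybar = 51.1667.
S_xx = 58.8333, S_xy = 282.1667.
Using b1 = S_xy / S_xx = 282.1667 / 58.8333, we get b1 = 4.7960.

4.7960


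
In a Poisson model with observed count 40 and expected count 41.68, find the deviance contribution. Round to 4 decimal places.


First: ln(40/41.68) = -0.041142.
Then: 40 * -0.041142 = -1.645680.
y - mu = 40 - 41.68 = -1.68.
D = 2(-1.645680 - -1.68) = 0.068640, which rounds to 0.0686.

0.0686


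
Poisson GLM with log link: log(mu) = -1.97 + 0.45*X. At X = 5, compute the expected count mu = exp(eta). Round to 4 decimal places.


Linear predictor: eta = -1.97 + (0.45)(5) = 0.2800.
Expected count: mu = exp(0.2800) = 1.3231.

1.3231


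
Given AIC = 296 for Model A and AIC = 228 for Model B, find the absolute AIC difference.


Absolute difference = |296 - 228| = 68.
The model with lower AIC (B) is preferred.

68


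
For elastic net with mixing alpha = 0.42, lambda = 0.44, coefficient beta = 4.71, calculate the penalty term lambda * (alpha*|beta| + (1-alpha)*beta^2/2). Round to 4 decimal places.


L1 component = 0.42 * |4.71| = 1.9782.
L2 component = 0.58 * 4.71^2 / 2 = 6.4334.
Penalty = 0.44 * (1.9782 + 6.4334) = 0.44 * 8.4116 = 3.7011.

3.7011


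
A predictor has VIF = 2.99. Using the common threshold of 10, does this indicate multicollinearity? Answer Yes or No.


Check: VIF = 2.99 vs threshold = 10.
Since 2.99 < 10, the answer is No.

No


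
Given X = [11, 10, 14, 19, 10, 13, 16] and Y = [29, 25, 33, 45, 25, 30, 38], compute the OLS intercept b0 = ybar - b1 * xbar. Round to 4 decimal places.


Compute b1 = 2.1462 from the OLS formula.
With xbar = 13.2857 and ybar = 32.1429, the intercept is:
b0 = 32.1429 - 2.1462 * 13.2857 = 3.6292.

3.6292


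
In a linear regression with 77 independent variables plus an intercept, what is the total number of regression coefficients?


Including the intercept, the model has 77 predictor coefficients + 1 intercept.
Total = 78.

78


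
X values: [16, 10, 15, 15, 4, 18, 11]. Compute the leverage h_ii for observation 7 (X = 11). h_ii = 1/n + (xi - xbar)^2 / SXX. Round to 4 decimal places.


n = 7, xbar = 12.7143.
SXX = sum((xi - xbar)^2) = 135.4286.
h = 1/7 + (11 - 12.7143)^2 / 135.4286 = 0.1646.

0.1646


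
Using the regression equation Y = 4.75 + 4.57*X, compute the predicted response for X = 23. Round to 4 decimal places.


Plug X = 23 into Y = 4.75 + 4.57*X:
Y = 4.75 + 105.1100 = 109.8600.

109.8600


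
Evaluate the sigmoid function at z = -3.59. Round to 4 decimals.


Compute exp(3.5900) = 36.2341.
Sigmoid = 1 / (1 + 36.2341) = 1 / 37.2341 = 0.0269.

0.0269


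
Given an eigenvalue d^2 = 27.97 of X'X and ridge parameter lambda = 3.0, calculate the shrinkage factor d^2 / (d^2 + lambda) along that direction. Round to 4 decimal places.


Denominator = d^2 + lambda = 27.97 + 3.0 = 30.9700.
Shrinkage = 27.97 / 30.9700 = 0.9031.

0.9031


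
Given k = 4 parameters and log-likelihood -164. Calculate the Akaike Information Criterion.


AIC = 2*4 - 2*(-164).
= 8 + 328 = 336.

336
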